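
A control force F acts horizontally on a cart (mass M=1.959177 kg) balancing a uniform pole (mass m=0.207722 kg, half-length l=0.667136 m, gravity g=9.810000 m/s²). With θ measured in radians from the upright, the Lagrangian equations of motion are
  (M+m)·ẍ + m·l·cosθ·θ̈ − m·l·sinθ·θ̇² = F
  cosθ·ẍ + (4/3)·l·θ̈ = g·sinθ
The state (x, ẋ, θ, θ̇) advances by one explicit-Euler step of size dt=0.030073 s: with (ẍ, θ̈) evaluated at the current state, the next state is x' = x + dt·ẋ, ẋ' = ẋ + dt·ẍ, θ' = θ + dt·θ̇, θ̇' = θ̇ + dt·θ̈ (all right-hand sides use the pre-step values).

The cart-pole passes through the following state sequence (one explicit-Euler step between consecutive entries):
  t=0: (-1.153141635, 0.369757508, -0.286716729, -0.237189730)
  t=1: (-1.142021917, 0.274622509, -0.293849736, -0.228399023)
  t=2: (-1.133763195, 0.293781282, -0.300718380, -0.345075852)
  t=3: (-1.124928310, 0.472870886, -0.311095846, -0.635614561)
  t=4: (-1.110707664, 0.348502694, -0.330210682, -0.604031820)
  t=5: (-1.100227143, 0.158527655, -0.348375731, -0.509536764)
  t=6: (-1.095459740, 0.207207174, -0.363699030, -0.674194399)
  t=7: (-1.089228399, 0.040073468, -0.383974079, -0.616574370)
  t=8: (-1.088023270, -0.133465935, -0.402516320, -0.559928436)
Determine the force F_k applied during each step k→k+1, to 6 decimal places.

F_0 = -6.813858 N
F_1 = 0.867962 N
F_2 = 11.630379 N
F_3 = -8.805617 N
F_4 = -13.260272 N
F_5 = 2.806691 N
F_6 = -11.772201 N
F_7 = -12.242561 N

step 0→1:
  ẍ = (ẋ'−ẋ)/dt = (0.274622509−0.369757508)/0.030073 = -3.163469
  θ̈ = (θ̇'−θ̇)/dt = (-0.228399023−-0.237189730)/0.030073 = 0.292312
  sinθ=-0.282805, cosθ=0.959178
  F = (M+m)·ẍ + m·l·cosθ·θ̈ − m·l·sinθ·θ̇² = -6.854917 + 0.038855 − -0.002205 = -6.813858
step 1→2:
  ẍ = (ẋ'−ẋ)/dt = (0.293781282−0.274622509)/0.030073 = 0.637076
  θ̈ = (θ̇'−θ̇)/dt = (-0.345075852−-0.228399023)/0.030073 = -3.879787
  sinθ=-0.289639, cosθ=0.957136
  F = (M+m)·ẍ + m·l·cosθ·θ̈ − m·l·sinθ·θ̇² = 1.380478 + -0.514610 − -0.002094 = 0.867962
step 2→3:
  ẍ = (ẋ'−ẋ)/dt = (0.472870886−0.293781282)/0.030073 = 5.955163
  θ̈ = (θ̇'−θ̇)/dt = (-0.635614561−-0.345075852)/0.030073 = -9.661115
  sinθ=-0.296206, cosθ=0.955124
  F = (M+m)·ẍ + m·l·cosθ·θ̈ − m·l·sinθ·θ̇² = 12.904236 + -1.278745 − -0.004888 = 11.630379
step 3→4:
  ẍ = (ẋ'−ẋ)/dt = (0.348502694−0.472870886)/0.030073 = -4.135543
  θ̈ = (θ̇'−θ̇)/dt = (-0.604031820−-0.635614561)/0.030073 = 1.050203
  sinθ=-0.306102, cosθ=0.951999
  F = (M+m)·ẍ + m·l·cosθ·θ̈ − m·l·sinθ·θ̇² = -8.961305 + 0.138550 − -0.017138 = -8.805617
step 4→5:
  ẍ = (ẋ'−ẋ)/dt = (0.158527655−0.348502694)/0.030073 = -6.317130
  θ̈ = (θ̇'−θ̇)/dt = (-0.509536764−-0.604031820)/0.030073 = 3.142189
  sinθ=-0.324242, cosθ=0.945974
  F = (M+m)·ẍ + m·l·cosθ·θ̈ − m·l·sinθ·θ̇² = -13.688582 + 0.411916 − -0.016394 = -13.260272
step 5→6:
  ẍ = (ẋ'−ẋ)/dt = (0.207207174−0.158527655)/0.030073 = 1.618712
  θ̈ = (θ̇'−θ̇)/dt = (-0.674194399−-0.509536764)/0.030073 = -5.475265
  sinθ=-0.341372, cosθ=0.939928
  F = (M+m)·ẍ + m·l·cosθ·θ̈ − m·l·sinθ·θ̇² = 3.507585 + -0.713176 − -0.012282 = 2.806691
step 6→7:
  ẍ = (ẋ'−ẋ)/dt = (0.040073468−0.207207174)/0.030073 = -5.557600
  θ̈ = (θ̇'−θ̇)/dt = (-0.616574370−-0.674194399)/0.030073 = 1.916005
  sinθ=-0.355734, cosθ=0.934587
  F = (M+m)·ẍ + m·l·cosθ·θ̈ − m·l·sinθ·θ̇² = -12.042758 + 0.248150 − -0.022407 = -11.772201
step 7→8:
  ẍ = (ẋ'−ẋ)/dt = (-0.133465935−0.040073468)/0.030073 = -5.770605
  θ̈ = (θ̇'−θ̇)/dt = (-0.559928436−-0.616574370)/0.030073 = 1.883614
  sinθ=-0.374608, cosθ=0.927183
  F = (M+m)·ẍ + m·l·cosθ·θ̈ − m·l·sinθ·θ̇² = -12.504318 + 0.242022 − -0.019735 = -12.242561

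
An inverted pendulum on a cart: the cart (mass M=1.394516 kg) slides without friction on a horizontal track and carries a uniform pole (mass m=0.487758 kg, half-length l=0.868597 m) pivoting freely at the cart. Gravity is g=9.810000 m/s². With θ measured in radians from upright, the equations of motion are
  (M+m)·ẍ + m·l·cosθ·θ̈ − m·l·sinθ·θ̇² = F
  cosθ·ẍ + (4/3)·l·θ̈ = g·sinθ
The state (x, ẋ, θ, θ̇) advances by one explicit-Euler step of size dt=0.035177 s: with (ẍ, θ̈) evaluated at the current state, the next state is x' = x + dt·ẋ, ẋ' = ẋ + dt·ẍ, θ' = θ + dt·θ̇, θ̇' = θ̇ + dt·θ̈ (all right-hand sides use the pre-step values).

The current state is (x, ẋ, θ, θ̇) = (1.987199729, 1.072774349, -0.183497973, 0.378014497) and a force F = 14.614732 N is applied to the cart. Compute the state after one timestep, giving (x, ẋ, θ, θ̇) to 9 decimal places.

(2.024936712, 1.423650621, -0.170200557, 0.025762433)

sinθ=-0.182469930, cosθ=0.983211434
temp = (F + m·l·θ̇²·sinθ)/(M+m) = (14.614732 + -0.011046659)/1.882274 = 7.758533211
θ̈ = (g·sinθ − cosθ·temp)/(l·(4/3 − m·cos²θ/(M+m))) = -10.013703963
ẍ = temp − m·l·θ̈·cosθ/(M+m) = 9.974593399
Euler: x'=1.987199729+0.035177·1.072774349=2.024936712, ẋ'=1.072774349+0.035177·9.974593399=1.423650621
       θ'=-0.183497973+0.035177·0.378014497=-0.170200557, θ̇'=0.378014497+0.035177·-10.013703963=0.025762433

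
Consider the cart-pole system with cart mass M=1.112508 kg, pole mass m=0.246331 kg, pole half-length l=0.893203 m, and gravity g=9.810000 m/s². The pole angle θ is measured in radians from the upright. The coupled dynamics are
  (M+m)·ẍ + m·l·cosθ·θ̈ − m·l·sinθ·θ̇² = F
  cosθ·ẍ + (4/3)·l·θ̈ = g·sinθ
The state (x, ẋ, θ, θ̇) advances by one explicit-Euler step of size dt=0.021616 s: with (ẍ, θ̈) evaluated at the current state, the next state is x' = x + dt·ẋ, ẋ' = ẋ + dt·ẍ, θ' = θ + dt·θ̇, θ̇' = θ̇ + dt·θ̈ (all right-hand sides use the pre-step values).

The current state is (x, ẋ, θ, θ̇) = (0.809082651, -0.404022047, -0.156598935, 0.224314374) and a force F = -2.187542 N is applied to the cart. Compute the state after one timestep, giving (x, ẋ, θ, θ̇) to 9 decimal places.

(0.800349310, -0.439053949, -0.151750155, 0.225600354)

sinθ=-0.155959667, cosθ=0.987763424
temp = (F + m·l·θ̇²·sinθ)/(M+m) = (-2.187542 + -0.001726616)/1.358839 = -1.611131721
θ̈ = (g·sinθ − cosθ·temp)/(l·(4/3 − m·cos²θ/(M+m))) = 0.059492056
ẍ = temp − m·l·θ̈·cosθ/(M+m) = -1.620646816
Euler: x'=0.809082651+0.021616·-0.404022047=0.800349310, ẋ'=-0.404022047+0.021616·-1.620646816=-0.439053949
       θ'=-0.156598935+0.021616·0.224314374=-0.151750155, θ̇'=0.224314374+0.021616·0.059492056=0.225600354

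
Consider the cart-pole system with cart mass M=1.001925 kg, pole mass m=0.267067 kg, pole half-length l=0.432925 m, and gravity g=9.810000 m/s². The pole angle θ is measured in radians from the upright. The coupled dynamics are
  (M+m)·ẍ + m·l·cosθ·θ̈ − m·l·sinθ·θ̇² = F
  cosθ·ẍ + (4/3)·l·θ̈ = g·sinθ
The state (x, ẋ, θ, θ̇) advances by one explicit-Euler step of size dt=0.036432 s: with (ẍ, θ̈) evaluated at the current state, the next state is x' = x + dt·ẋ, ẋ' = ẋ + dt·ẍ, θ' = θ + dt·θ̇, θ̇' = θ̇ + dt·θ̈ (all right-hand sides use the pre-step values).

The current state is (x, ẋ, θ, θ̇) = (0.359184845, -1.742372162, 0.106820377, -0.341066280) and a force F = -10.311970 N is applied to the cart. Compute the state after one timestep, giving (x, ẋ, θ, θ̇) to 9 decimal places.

(0.295706742, -2.100199968, 0.094394650, 0.341314704)

sinθ=0.106617346, cosθ=0.994300127
temp = (F + m·l·θ̇²·sinθ)/(M+m) = (-10.311970 + 0.001433964)/1.268992 = -8.124981116
θ̈ = (g·sinθ − cosθ·temp)/(l·(4/3 − m·cos²θ/(M+m))) = 18.730264175
ẍ = temp − m·l·θ̈·cosθ/(M+m) = -9.821799679
Euler: x'=0.359184845+0.036432·-1.742372162=0.295706742, ẋ'=-1.742372162+0.036432·-9.821799679=-2.100199968
       θ'=0.106820377+0.036432·-0.341066280=0.094394650, θ̇'=-0.341066280+0.036432·18.730264175=0.341314704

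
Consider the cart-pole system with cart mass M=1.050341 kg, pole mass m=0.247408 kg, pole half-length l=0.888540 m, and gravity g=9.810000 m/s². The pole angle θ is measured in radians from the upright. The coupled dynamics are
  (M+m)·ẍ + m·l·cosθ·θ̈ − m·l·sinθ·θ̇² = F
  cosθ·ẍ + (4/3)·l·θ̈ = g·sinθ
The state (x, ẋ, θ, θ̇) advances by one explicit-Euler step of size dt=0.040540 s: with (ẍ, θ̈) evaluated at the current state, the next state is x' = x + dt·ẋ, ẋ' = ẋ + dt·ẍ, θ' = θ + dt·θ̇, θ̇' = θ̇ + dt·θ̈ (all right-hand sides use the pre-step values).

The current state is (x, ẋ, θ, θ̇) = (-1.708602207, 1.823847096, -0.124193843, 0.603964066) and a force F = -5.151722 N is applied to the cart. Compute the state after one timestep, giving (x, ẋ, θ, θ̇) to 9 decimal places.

(-1.634663446, 1.644317668, -0.099709140, 0.712750927)

sinθ=-0.123874826, cosθ=0.992297852
temp = (F + m·l·θ̇²·sinθ)/(M+m) = (-5.151722 + -0.009933356)/1.297749 = -3.977391125
θ̈ = (g·sinθ − cosθ·temp)/(l·(4/3 − m·cos²θ/(M+m))) = 2.683445005
ẍ = temp − m·l·θ̈·cosθ/(M+m) = -4.428451597
Euler: x'=-1.708602207+0.040540·1.823847096=-1.634663446, ẋ'=1.823847096+0.040540·-4.428451597=1.644317668
       θ'=-0.124193843+0.040540·0.603964066=-0.099709140, θ̇'=0.603964066+0.040540·2.683445005=0.712750927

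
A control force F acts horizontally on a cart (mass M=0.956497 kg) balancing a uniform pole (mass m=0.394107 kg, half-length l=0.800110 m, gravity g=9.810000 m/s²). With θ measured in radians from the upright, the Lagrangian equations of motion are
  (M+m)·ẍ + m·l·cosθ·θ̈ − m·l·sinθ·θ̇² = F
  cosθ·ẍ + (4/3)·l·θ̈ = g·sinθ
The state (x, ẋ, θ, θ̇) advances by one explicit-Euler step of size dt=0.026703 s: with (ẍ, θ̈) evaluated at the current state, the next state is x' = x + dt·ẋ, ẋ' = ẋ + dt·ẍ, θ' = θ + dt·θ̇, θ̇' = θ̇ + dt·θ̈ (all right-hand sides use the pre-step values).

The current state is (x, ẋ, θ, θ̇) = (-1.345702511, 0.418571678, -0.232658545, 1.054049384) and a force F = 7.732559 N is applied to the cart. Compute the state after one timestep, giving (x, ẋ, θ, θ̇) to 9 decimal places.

sinθ=-0.230565251, cosθ=0.973056866
temp = (F + m·l·θ̇²·sinθ)/(M+m) = (7.732559 + -0.080775493)/1.350604 = 5.665453017
θ̈ = (g·sinθ − cosθ·temp)/(l·(4/3 − m·cos²θ/(M+m))) = -9.192589087
ẍ = temp − m·l·θ̈·cosθ/(M+m) = 7.753844361
Euler: x'=-1.345702511+0.026703·0.418571678=-1.334525391, ẋ'=0.418571678+0.026703·7.753844361=0.625622584
       θ'=-0.232658545+0.026703·1.054049384=-0.204512264, θ̇'=1.054049384+0.026703·-9.192589087=0.808579678

(-1.334525391, 0.625622584, -0.204512264, 0.808579678)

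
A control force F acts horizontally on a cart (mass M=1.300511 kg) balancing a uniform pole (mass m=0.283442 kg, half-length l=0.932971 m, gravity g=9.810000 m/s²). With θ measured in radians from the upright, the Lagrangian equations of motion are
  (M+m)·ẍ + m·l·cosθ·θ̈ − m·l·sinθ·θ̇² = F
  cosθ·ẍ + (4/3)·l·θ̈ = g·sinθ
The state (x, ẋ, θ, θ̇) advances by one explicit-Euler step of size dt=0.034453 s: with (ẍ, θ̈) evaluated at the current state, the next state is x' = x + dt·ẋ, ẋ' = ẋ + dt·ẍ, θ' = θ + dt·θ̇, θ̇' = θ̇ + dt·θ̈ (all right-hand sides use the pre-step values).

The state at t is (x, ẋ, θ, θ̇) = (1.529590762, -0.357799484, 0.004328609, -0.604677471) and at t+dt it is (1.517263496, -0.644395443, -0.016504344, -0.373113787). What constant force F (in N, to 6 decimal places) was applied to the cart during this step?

F = -11.399126 N

ẍ = (ẋ'−ẋ)/dt = (-0.644395443−-0.357799484)/0.034453 = -8.318462
θ̈ = (θ̇'−θ̇)/dt = (-0.373113787−-0.604677471)/0.034453 = 6.721147
sinθ=0.004329, cosθ=0.999991
F = (M+m)·ẍ + m·l·cosθ·θ̈ − m·l·sinθ·θ̇² = -13.176052 + 1.777345 − 0.000419 = -11.399126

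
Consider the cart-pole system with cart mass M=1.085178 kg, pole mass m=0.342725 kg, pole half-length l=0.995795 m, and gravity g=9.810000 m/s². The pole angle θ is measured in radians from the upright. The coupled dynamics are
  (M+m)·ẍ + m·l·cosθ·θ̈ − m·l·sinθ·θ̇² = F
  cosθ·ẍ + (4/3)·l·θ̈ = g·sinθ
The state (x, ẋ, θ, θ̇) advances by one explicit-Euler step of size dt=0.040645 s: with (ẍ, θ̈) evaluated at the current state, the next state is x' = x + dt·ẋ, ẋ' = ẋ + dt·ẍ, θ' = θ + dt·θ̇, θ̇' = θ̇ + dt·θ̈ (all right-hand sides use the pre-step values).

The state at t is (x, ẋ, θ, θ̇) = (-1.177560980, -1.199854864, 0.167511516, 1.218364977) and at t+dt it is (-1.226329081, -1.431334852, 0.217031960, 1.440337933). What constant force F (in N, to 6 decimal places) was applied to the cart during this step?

ẍ = (ẋ'−ẋ)/dt = (-1.431334852−-1.199854864)/0.040645 = -5.695165
θ̈ = (θ̇'−θ̇)/dt = (1.440337933−1.218364977)/0.040645 = 5.461261
sinθ=0.166729, cosθ=0.986003
F = (M+m)·ẍ + m·l·cosθ·θ̈ − m·l·sinθ·θ̇² = -8.132143 + 1.837751 − 0.084466 = -6.378858

F = -6.378858 N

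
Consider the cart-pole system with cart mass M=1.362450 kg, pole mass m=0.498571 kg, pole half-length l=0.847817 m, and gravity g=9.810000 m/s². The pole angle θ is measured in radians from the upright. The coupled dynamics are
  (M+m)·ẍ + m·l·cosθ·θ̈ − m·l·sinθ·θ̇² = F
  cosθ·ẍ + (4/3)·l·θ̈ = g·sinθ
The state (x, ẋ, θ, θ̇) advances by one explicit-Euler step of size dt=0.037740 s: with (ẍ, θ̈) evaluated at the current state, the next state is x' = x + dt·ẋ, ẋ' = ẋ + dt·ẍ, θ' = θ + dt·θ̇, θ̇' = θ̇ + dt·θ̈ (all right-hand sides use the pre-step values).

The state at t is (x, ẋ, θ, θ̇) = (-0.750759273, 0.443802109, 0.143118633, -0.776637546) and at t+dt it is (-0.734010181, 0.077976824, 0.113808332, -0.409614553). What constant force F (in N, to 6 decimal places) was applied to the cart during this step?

F = -14.007090 N

ẍ = (ẋ'−ẋ)/dt = (0.077976824−0.443802109)/0.037740 = -9.693304
θ̈ = (θ̇'−θ̇)/dt = (-0.409614553−-0.776637546)/0.037740 = 9.725040
sinθ=0.142631, cosθ=0.989776
F = (M+m)·ẍ + m·l·cosθ·θ̈ − m·l·sinθ·θ̇² = -18.039442 + 4.068716 − 0.036365 = -14.007090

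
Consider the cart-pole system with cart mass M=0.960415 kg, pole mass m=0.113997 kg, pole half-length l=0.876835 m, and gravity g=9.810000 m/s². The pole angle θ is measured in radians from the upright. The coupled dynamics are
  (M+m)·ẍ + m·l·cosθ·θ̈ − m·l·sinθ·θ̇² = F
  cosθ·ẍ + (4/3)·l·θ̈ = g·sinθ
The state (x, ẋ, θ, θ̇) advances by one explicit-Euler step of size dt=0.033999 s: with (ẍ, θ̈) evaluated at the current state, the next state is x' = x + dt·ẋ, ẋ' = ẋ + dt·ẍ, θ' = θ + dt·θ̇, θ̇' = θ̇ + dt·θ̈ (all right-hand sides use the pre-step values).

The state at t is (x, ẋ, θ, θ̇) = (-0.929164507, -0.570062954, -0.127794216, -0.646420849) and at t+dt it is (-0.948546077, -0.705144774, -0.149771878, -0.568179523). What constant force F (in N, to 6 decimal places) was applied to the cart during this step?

ẍ = (ẋ'−ẋ)/dt = (-0.705144774−-0.570062954)/0.033999 = -3.973112
θ̈ = (θ̇'−θ̇)/dt = (-0.568179523−-0.646420849)/0.033999 = 2.301283
sinθ=-0.127447, cosθ=0.991845
F = (M+m)·ẍ + m·l·cosθ·θ̈ − m·l·sinθ·θ̇² = -4.268759 + 0.228153 − -0.005323 = -4.035283

F = -4.035283 N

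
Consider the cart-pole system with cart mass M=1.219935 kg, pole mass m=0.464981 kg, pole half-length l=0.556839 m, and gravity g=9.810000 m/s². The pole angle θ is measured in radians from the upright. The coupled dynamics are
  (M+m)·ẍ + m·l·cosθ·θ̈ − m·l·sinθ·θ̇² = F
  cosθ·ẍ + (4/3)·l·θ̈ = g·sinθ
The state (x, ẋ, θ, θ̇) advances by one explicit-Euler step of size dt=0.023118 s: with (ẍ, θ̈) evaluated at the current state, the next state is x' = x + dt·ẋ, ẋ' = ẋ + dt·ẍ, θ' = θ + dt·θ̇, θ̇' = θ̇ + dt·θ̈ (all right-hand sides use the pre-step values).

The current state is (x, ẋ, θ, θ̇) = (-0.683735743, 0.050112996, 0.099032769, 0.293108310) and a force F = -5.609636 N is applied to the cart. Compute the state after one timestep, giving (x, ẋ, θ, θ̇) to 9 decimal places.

(-0.682577231, -0.052466210, 0.105808847, 0.460794979)

sinθ=0.098870971, cosθ=0.995100262
temp = (F + m·l·θ̇²·sinθ)/(M+m) = (-5.609636 + 0.002199328)/1.684916 = -3.328021499
θ̈ = (g·sinθ − cosθ·temp)/(l·(4/3 − m·cos²θ/(M+m))) = 7.253511075
ẍ = temp − m·l·θ̈·cosθ/(M+m) = -4.437200699
Euler: x'=-0.683735743+0.023118·0.050112996=-0.682577231, ẋ'=0.050112996+0.023118·-4.437200699=-0.052466210
       θ'=0.099032769+0.023118·0.293108310=0.105808847, θ̇'=0.293108310+0.023118·7.253511075=0.460794979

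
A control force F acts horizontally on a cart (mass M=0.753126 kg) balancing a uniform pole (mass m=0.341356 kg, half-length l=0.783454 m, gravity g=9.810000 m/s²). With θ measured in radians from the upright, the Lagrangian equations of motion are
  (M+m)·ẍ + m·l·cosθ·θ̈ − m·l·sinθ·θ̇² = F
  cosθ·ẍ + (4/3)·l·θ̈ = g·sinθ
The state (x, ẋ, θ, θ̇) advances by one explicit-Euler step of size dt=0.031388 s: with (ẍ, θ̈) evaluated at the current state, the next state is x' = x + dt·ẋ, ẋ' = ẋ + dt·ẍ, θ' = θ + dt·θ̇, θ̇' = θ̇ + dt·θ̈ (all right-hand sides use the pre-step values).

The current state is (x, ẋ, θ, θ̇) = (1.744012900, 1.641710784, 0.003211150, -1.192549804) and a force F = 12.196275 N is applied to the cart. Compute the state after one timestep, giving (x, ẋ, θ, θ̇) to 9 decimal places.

(1.795542918, 2.098021627, -0.034220603, -1.628427080)

sinθ=0.003211144, cosθ=0.999994844
temp = (F + m·l·θ̇²·sinθ)/(M+m) = (12.196275 + 0.001221333)/1.094482 = 11.144538085
θ̈ = (g·sinθ − cosθ·temp)/(l·(4/3 − m·cos²θ/(M+m))) = -13.886748945
ẍ = temp − m·l·θ̈·cosθ/(M+m) = 14.537748291
Euler: x'=1.744012900+0.031388·1.641710784=1.795542918, ẋ'=1.641710784+0.031388·14.537748291=2.098021627
       θ'=0.003211150+0.031388·-1.192549804=-0.034220603, θ̇'=-1.192549804+0.031388·-13.886748945=-1.628427080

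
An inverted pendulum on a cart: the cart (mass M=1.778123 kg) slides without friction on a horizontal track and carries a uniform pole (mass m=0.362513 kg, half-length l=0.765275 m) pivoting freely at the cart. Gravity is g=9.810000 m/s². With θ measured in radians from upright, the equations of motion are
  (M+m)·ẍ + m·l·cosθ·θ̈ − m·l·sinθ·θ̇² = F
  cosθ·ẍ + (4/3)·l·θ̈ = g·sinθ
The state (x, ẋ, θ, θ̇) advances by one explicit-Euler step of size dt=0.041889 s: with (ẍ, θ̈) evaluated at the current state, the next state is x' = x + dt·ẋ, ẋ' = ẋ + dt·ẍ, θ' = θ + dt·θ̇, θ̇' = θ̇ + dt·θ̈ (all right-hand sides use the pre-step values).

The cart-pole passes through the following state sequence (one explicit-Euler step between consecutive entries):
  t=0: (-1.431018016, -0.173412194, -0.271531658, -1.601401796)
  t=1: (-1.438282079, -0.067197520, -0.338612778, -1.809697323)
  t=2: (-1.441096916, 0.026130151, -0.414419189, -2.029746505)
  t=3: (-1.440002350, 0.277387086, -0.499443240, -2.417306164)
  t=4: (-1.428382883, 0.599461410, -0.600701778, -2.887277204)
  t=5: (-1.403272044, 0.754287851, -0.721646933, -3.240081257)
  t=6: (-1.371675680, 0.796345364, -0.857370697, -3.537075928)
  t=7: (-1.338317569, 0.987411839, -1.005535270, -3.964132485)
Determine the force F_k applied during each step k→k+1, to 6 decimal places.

F_0 = 4.289704 N
F_1 = 3.696502 N
F_2 = 10.950639 N
F_3 = 14.502900 N
F_4 = 7.291705 N
F_5 = 2.596637 N
F_6 = 10.537426 N

step 0→1:
  ẍ = (ẋ'−ẋ)/dt = (-0.067197520−-0.173412194)/0.041889 = 2.535622
  θ̈ = (θ̇'−θ̇)/dt = (-1.809697323−-1.601401796)/0.041889 = -4.972559
  sinθ=-0.268207, cosθ=0.963361
  F = (M+m)·ẍ + m·l·cosθ·θ̈ − m·l·sinθ·θ̇² = 5.427844 + -1.328955 − -0.190815 = 4.289704
step 1→2:
  ẍ = (ẋ'−ẋ)/dt = (0.026130151−-0.067197520)/0.041889 = 2.227976
  θ̈ = (θ̇'−θ̇)/dt = (-2.029746505−-1.809697323)/0.041889 = -5.253150
  sinθ=-0.332179, cosθ=0.943216
  F = (M+m)·ẍ + m·l·cosθ·θ̈ − m·l·sinθ·θ̇² = 4.769285 + -1.374587 − -0.301804 = 3.696502
step 2→3:
  ẍ = (ẋ'−ẋ)/dt = (0.277387086−0.026130151)/0.041889 = 5.998160
  θ̈ = (θ̇'−θ̇)/dt = (-2.417306164−-2.029746505)/0.041889 = -9.252063
  sinθ=-0.402658, cosθ=0.915350
  F = (M+m)·ẍ + m·l·cosθ·θ̈ − m·l·sinθ·θ̇² = 12.839878 + -2.349454 − -0.460216 = 10.950639
step 3→4:
  ẍ = (ẋ'−ẋ)/dt = (0.599461410−0.277387086)/0.041889 = 7.688757
  θ̈ = (θ̇'−θ̇)/dt = (-2.887277204−-2.417306164)/0.041889 = -11.219438
  sinθ=-0.478937, cosθ=0.877849
  F = (M+m)·ẍ + m·l·cosθ·θ̈ − m·l·sinθ·θ̇² = 16.458829 + -2.732324 − -0.776395 = 14.502900
step 4→5:
  ẍ = (ẋ'−ẋ)/dt = (0.754287851−0.599461410)/0.041889 = 3.696112
  θ̈ = (θ̇'−θ̇)/dt = (-3.240081257−-2.887277204)/0.041889 = -8.422356
  sinθ=-0.565222, cosθ=0.824939
  F = (M+m)·ẍ + m·l·cosθ·θ̈ − m·l·sinθ·θ̇² = 7.912031 + -1.927510 − -1.307184 = 7.291705
step 5→6:
  ẍ = (ẋ'−ẋ)/dt = (0.796345364−0.754287851)/0.041889 = 1.004023
  θ̈ = (θ̇'−θ̇)/dt = (-3.537075928−-3.240081257)/0.041889 = -7.090040
  sinθ=-0.660622, cosθ=0.750719
  F = (M+m)·ẍ + m·l·cosθ·θ̈ − m·l·sinθ·θ̇² = 2.149247 + -1.476614 − -1.924004 = 2.596637
step 6→7:
  ẍ = (ẋ'−ẋ)/dt = (0.987411839−0.796345364)/0.041889 = 4.561257
  θ̈ = (θ̇'−θ̇)/dt = (-3.964132485−-3.537075928)/0.041889 = -10.194957
  sinθ=-0.756124, cosθ=0.654428
  F = (M+m)·ẍ + m·l·cosθ·θ̈ − m·l·sinθ·θ̇² = 9.763990 + -1.850923 − -2.624359 = 10.537426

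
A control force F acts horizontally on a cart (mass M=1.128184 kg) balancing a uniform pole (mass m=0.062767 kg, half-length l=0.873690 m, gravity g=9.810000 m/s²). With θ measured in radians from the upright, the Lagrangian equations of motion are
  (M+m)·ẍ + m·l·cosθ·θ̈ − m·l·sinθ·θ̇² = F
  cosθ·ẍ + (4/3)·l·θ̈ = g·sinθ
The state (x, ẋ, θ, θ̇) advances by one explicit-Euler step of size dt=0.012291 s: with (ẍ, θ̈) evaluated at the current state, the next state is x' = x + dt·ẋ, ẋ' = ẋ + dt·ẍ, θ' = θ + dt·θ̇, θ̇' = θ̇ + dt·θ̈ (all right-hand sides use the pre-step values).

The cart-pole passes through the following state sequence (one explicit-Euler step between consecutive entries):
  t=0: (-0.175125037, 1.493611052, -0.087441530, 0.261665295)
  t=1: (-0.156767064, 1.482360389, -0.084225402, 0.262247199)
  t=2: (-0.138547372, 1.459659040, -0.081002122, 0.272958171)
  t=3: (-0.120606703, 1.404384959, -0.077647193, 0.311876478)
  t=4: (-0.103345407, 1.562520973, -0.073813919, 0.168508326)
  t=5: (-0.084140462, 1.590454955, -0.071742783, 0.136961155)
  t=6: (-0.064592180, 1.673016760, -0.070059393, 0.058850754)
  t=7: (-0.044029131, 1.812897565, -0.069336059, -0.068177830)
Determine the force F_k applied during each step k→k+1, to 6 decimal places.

F_0 = -1.087232 N
F_1 = -2.151737 N
F_2 = -5.182444 N
F_3 = 14.685450 N
F_4 = 2.566440 N
F_5 = 7.652388 N
F_6 = 12.988555 N

step 0→1:
  ẍ = (ẋ'−ẋ)/dt = (1.482360389−1.493611052)/0.012291 = -0.915358
  θ̈ = (θ̇'−θ̇)/dt = (0.262247199−0.261665295)/0.012291 = 0.047344
  sinθ=-0.087330, cosθ=0.996179
  F = (M+m)·ẍ + m·l·cosθ·θ̈ − m·l·sinθ·θ̇² = -1.090146 + 0.002586 − -0.000328 = -1.087232
step 1→2:
  ẍ = (ẋ'−ẋ)/dt = (1.459659040−1.482360389)/0.012291 = -1.846990
  θ̈ = (θ̇'−θ̇)/dt = (0.272958171−0.262247199)/0.012291 = 0.871448
  sinθ=-0.084126, cosθ=0.996455
  F = (M+m)·ẍ + m·l·cosθ·θ̈ − m·l·sinθ·θ̇² = -2.199674 + 0.047620 − -0.000317 = -2.151737
step 2→3:
  ẍ = (ẋ'−ẋ)/dt = (1.404384959−1.459659040)/0.012291 = -4.497118
  θ̈ = (θ̇'−θ̇)/dt = (0.311876478−0.272958171)/0.012291 = 3.166407
  sinθ=-0.080914, cosθ=0.996721
  F = (M+m)·ẍ + m·l·cosθ·θ̈ − m·l·sinθ·θ̇² = -5.355848 + 0.173073 − -0.000331 = -5.182444
step 3→4:
  ẍ = (ẋ'−ẋ)/dt = (1.562520973−1.404384959)/0.012291 = 12.866001
  θ̈ = (θ̇'−θ̇)/dt = (0.168508326−0.311876478)/0.012291 = -11.664482
  sinθ=-0.077569, cosθ=0.996987
  F = (M+m)·ẍ + m·l·cosθ·θ̈ − m·l·sinθ·θ̇² = 15.322776 + -0.637740 − -0.000414 = 14.685450
step 4→5:
  ẍ = (ẋ'−ẋ)/dt = (1.590454955−1.562520973)/0.012291 = 2.272718
  θ̈ = (θ̇'−θ̇)/dt = (0.136961155−0.168508326)/0.012291 = -2.566689
  sinθ=-0.073747, cosθ=0.997277
  F = (M+m)·ẍ + m·l·cosθ·θ̈ − m·l·sinθ·θ̇² = 2.706696 + -0.140371 − -0.000115 = 2.566440
step 5→6:
  ẍ = (ẋ'−ẋ)/dt = (1.673016760−1.590454955)/0.012291 = 6.717257
  θ̈ = (θ̇'−θ̇)/dt = (0.058850754−0.136961155)/0.012291 = -6.355089
  sinθ=-0.071681, cosθ=0.997428
  F = (M+m)·ẍ + m·l·cosθ·θ̈ − m·l·sinθ·θ̇² = 7.999924 + -0.347610 − -0.000074 = 7.652388
step 6→7:
  ẍ = (ẋ'−ẋ)/dt = (1.812897565−1.673016760)/0.012291 = 11.380751
  θ̈ = (θ̇'−θ̇)/dt = (-0.068177830−0.058850754)/0.012291 = -10.335089
  sinθ=-0.070002, cosθ=0.997547
  F = (M+m)·ẍ + m·l·cosθ·θ̈ − m·l·sinθ·θ̇² = 13.553916 + -0.565375 − -0.000013 = 12.988555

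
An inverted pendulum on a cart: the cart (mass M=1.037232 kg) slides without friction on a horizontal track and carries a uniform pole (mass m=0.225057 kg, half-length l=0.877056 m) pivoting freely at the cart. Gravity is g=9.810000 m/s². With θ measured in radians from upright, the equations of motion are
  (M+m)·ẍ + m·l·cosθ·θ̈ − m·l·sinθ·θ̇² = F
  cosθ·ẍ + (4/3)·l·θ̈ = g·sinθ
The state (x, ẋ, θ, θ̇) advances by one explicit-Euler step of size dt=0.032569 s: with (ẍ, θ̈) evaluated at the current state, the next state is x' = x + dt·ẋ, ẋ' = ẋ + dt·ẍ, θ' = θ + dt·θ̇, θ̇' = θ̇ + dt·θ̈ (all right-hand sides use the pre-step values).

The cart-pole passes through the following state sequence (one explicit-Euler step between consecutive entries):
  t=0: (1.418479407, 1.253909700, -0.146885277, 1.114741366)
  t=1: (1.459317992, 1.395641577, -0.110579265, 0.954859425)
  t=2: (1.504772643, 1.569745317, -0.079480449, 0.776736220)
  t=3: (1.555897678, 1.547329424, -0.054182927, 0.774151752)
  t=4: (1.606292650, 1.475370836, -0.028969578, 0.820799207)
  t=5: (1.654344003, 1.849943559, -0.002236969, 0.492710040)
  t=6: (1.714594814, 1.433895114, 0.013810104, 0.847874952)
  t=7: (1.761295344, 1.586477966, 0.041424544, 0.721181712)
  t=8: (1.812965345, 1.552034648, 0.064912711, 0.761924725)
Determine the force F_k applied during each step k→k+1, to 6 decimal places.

step 0→1:
  ẍ = (ẋ'−ẋ)/dt = (1.395641577−1.253909700)/0.032569 = 4.351742
  θ̈ = (θ̇'−θ̇)/dt = (0.954859425−1.114741366)/0.032569 = -4.909022
  sinθ=-0.146358, cosθ=0.989232
  F = (M+m)·ẍ + m·l·cosθ·θ̈ − m·l·sinθ·θ̇² = 5.493156 + -0.958546 − -0.035899 = 4.570509
step 1→2:
  ẍ = (ẋ'−ẋ)/dt = (1.569745317−1.395641577)/0.032569 = 5.345689
  θ̈ = (θ̇'−θ̇)/dt = (0.776736220−0.954859425)/0.032569 = -5.469103
  sinθ=-0.110354, cosθ=0.993892
  F = (M+m)·ẍ + m·l·cosθ·θ̈ − m·l·sinθ·θ̇² = 6.747804 + -1.072940 − -0.019860 = 5.694725
step 2→3:
  ẍ = (ẋ'−ẋ)/dt = (1.547329424−1.569745317)/0.032569 = -0.688259
  θ̈ = (θ̇'−θ̇)/dt = (0.774151752−0.776736220)/0.032569 = -0.079354
  sinθ=-0.079397, cosθ=0.996843
  F = (M+m)·ẍ + m·l·cosθ·θ̈ − m·l·sinθ·θ̇² = -0.868781 + -0.015614 − -0.009455 = -0.874940
step 3→4:
  ẍ = (ẋ'−ẋ)/dt = (1.475370836−1.547329424)/0.032569 = -2.209420
  θ̈ = (θ̇'−θ̇)/dt = (0.820799207−0.774151752)/0.032569 = 1.432265
  sinθ=-0.054156, cosθ=0.998532
  F = (M+m)·ẍ + m·l·cosθ·θ̈ − m·l·sinθ·θ̇² = -2.788926 + 0.282297 − -0.006407 = -2.500223
step 4→5:
  ẍ = (ẋ'−ẋ)/dt = (1.849943559−1.475370836)/0.032569 = 11.500897
  θ̈ = (θ̇'−θ̇)/dt = (0.492710040−0.820799207)/0.032569 = -10.073664
  sinθ=-0.028966, cosθ=0.999580
  F = (M+m)·ẍ + m·l·cosθ·θ̈ − m·l·sinθ·θ̇² = 14.517456 + -1.987582 − -0.003852 = 12.533726
step 5→6:
  ẍ = (ẋ'−ẋ)/dt = (1.433895114−1.849943559)/0.032569 = -12.774370
  θ̈ = (θ̇'−θ̇)/dt = (0.847874952−0.492710040)/0.032569 = 10.904999
  sinθ=-0.002237, cosθ=0.999997
  F = (M+m)·ẍ + m·l·cosθ·θ̈ − m·l·sinθ·θ̇² = -16.124946 + 2.152506 − -0.000107 = -13.972333
step 6→7:
  ẍ = (ẋ'−ẋ)/dt = (1.586477966−1.433895114)/0.032569 = 4.684911
  θ̈ = (θ̇'−θ̇)/dt = (0.721181712−0.847874952)/0.032569 = -3.889995
  sinθ=0.013810, cosθ=0.999905
  F = (M+m)·ẍ + m·l·cosθ·θ̈ − m·l·sinθ·θ̇² = 5.913711 + -0.767763 − 0.001960 = 5.143988
step 7→8:
  ẍ = (ẋ'−ẋ)/dt = (1.552034648−1.586477966)/0.032569 = -1.057549
  θ̈ = (θ̇'−θ̇)/dt = (0.761924725−0.721181712)/0.032569 = 1.250975
  sinθ=0.041413, cosθ=0.999142
  F = (M+m)·ẍ + m·l·cosθ·θ̈ − m·l·sinθ·θ̇² = -1.334933 + 0.246715 − 0.004252 = -1.092469

F_0 = 4.570509 N
F_1 = 5.694725 N
F_2 = -0.874940 N
F_3 = -2.500223 N
F_4 = 12.533726 N
F_5 = -13.972333 N
F_6 = 5.143988 N
F_7 = -1.092469 N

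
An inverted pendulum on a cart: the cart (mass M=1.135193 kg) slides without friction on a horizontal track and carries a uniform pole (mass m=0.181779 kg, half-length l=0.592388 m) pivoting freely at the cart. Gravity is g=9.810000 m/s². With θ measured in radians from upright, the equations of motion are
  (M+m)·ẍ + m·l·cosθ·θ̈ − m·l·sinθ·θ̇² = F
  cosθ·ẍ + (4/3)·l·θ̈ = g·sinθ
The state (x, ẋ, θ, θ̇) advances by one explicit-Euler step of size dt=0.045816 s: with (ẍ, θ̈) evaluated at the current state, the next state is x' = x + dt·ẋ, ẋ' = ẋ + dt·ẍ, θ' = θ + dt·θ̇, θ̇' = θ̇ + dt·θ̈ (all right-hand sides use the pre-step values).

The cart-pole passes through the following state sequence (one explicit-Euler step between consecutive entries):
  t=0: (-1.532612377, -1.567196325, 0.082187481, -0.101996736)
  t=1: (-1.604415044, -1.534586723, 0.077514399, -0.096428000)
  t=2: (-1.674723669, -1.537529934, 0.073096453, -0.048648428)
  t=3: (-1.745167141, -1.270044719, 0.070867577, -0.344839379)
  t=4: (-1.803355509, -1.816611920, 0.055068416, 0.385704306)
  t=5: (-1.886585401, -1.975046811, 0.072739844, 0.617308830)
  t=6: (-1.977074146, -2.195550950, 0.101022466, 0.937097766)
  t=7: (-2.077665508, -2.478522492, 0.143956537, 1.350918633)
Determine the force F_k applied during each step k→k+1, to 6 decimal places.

F_0 = 0.950309 N
F_1 = 0.027282 N
F_2 = 6.994498 N
F_3 = -13.999150 N
F_4 = -4.011535 N
F_5 = -5.591702 N
F_6 = -7.175833 N

step 0→1:
  ẍ = (ẋ'−ẋ)/dt = (-1.534586723−-1.567196325)/0.045816 = 0.711751
  θ̈ = (θ̇'−θ̇)/dt = (-0.096428000−-0.101996736)/0.045816 = 0.121546
  sinθ=0.082095, cosθ=0.996625
  F = (M+m)·ẍ + m·l·cosθ·θ̈ − m·l·sinθ·θ̇² = 0.937357 + 0.013044 − 0.000092 = 0.950309
step 1→2:
  ẍ = (ẋ'−ẋ)/dt = (-1.537529934−-1.534586723)/0.045816 = -0.064240
  θ̈ = (θ̇'−θ̇)/dt = (-0.048648428−-0.096428000)/0.045816 = 1.042858
  sinθ=0.077437, cosθ=0.996997
  F = (M+m)·ẍ + m·l·cosθ·θ̈ − m·l·sinθ·θ̇² = -0.084602 + 0.111962 − 0.000078 = 0.027282
step 2→3:
  ẍ = (ẋ'−ẋ)/dt = (-1.270044719−-1.537529934)/0.045816 = 5.838249
  θ̈ = (θ̇'−θ̇)/dt = (-0.344839379−-0.048648428)/0.045816 = -6.464793
  sinθ=0.073031, cosθ=0.997330
  F = (M+m)·ẍ + m·l·cosθ·θ̈ − m·l·sinθ·θ̇² = 7.688810 + -0.694294 − 0.000019 = 6.994498
step 3→4:
  ẍ = (ẋ'−ẋ)/dt = (-1.816611920−-1.270044719)/0.045816 = -11.929614
  θ̈ = (θ̇'−θ̇)/dt = (0.385704306−-0.344839379)/0.045816 = 15.945165
  sinθ=0.070808, cosθ=0.997490
  F = (M+m)·ẍ + m·l·cosθ·θ̈ − m·l·sinθ·θ̇² = -15.710968 + 1.712724 − 0.000907 = -13.999150
step 4→5:
  ẍ = (ẋ'−ẋ)/dt = (-1.975046811−-1.816611920)/0.045816 = -3.458069
  θ̈ = (θ̇'−θ̇)/dt = (0.617308830−0.385704306)/0.045816 = 5.055101
  sinθ=0.055041, cosθ=0.998484
  F = (M+m)·ẍ + m·l·cosθ·θ̈ − m·l·sinθ·θ̇² = -4.554180 + 0.543527 − 0.000882 = -4.011535
step 5→6:
  ẍ = (ẋ'−ẋ)/dt = (-2.195550950−-1.975046811)/0.045816 = -4.812820
  θ̈ = (θ̇'−θ̇)/dt = (0.937097766−0.617308830)/0.045816 = 6.979853
  sinθ=0.072676, cosθ=0.997356
  F = (M+m)·ẍ + m·l·cosθ·θ̈ − m·l·sinθ·θ̇² = -6.338349 + 0.749629 − 0.002982 = -5.591702
step 6→7:
  ẍ = (ẋ'−ẋ)/dt = (-2.478522492−-2.195550950)/0.045816 = -6.176260
  θ̈ = (θ̇'−θ̇)/dt = (1.350918633−0.937097766)/0.045816 = 9.032235
  sinθ=0.100851, cosθ=0.994902
  F = (M+m)·ẍ + m·l·cosθ·θ̈ − m·l·sinθ·θ̇² = -8.133962 + 0.967666 − 0.009537 = -7.175833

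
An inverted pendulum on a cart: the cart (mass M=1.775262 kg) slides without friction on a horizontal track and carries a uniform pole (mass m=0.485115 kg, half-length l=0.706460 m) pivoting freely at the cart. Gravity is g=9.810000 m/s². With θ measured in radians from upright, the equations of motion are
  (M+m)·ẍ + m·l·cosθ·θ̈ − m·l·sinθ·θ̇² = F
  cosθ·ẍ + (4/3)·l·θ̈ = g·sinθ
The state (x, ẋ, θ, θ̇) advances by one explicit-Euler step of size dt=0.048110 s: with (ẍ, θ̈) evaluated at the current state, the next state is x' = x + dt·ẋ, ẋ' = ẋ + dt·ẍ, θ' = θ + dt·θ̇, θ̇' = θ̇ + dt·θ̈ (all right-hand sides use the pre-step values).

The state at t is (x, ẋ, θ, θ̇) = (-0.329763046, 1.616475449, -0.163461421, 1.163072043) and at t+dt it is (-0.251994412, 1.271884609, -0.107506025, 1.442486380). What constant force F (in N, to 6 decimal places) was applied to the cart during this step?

ẍ = (ẋ'−ẋ)/dt = (1.271884609−1.616475449)/0.048110 = -7.162562
θ̈ = (θ̇'−θ̇)/dt = (1.442486380−1.163072043)/0.048110 = 5.807822
sinθ=-0.162734, cosθ=0.986670
F = (M+m)·ẍ + m·l·cosθ·θ̈ − m·l·sinθ·θ̇² = -16.190090 + 1.963892 − -0.075444 = -14.150754

F = -14.150754 N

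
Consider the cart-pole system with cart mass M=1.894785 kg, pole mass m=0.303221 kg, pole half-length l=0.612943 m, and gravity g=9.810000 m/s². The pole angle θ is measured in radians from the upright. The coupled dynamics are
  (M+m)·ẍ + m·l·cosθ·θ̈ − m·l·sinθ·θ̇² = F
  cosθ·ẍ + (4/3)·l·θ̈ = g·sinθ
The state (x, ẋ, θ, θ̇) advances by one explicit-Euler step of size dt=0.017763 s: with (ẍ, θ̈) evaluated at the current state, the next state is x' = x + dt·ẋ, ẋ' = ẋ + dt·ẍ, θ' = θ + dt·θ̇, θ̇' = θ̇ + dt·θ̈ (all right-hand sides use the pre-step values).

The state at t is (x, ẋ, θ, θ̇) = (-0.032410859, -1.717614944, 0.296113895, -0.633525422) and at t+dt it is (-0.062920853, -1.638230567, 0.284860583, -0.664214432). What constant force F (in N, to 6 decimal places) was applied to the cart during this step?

F = 9.494182 N

ẍ = (ẋ'−ẋ)/dt = (-1.638230567−-1.717614944)/0.017763 = 4.469086
θ̈ = (θ̇'−θ̇)/dt = (-0.664214432−-0.633525422)/0.017763 = -1.727693
sinθ=0.291805, cosθ=0.956478
F = (M+m)·ẍ + m·l·cosθ·θ̈ − m·l·sinθ·θ̇² = 9.823078 + -0.307129 − 0.021767 = 9.494182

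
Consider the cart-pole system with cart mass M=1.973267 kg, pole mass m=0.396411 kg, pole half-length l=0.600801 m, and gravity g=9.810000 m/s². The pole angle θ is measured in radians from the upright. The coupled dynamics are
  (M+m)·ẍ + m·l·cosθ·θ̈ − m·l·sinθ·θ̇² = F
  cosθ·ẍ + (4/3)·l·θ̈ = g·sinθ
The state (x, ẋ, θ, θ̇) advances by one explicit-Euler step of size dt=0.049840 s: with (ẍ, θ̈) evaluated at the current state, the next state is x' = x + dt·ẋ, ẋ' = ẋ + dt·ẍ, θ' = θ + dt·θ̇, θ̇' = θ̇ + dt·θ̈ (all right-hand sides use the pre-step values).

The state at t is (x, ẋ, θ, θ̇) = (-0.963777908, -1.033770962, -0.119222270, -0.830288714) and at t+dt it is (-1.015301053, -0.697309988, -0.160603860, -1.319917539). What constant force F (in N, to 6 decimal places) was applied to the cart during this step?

ẍ = (ẋ'−ẋ)/dt = (-0.697309988−-1.033770962)/0.049840 = 6.750822
θ̈ = (θ̇'−θ̇)/dt = (-1.319917539−-0.830288714)/0.049840 = -9.824013
sinθ=-0.118940, cosθ=0.992901
F = (M+m)·ẍ + m·l·cosθ·θ̈ − m·l·sinθ·θ̇² = 15.997275 + -2.323119 − -0.019528 = 13.693684

F = 13.693684 N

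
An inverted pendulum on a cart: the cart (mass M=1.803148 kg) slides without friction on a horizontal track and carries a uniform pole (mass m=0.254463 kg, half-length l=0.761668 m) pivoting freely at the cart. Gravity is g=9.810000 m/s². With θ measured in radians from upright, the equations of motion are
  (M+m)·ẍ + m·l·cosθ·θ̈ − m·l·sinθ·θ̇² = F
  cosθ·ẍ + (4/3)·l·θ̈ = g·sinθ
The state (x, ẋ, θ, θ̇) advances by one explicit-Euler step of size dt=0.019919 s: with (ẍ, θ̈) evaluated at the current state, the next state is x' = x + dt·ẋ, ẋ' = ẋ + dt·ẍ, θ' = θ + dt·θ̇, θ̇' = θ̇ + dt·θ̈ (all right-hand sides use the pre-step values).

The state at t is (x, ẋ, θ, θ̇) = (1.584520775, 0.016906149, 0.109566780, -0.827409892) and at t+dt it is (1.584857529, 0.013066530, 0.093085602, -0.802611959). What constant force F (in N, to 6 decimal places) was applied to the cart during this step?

F = -0.171295 N

ẍ = (ẋ'−ẋ)/dt = (0.013066530−0.016906149)/0.019919 = -0.192762
θ̈ = (θ̇'−θ̇)/dt = (-0.802611959−-0.827409892)/0.019919 = 1.244939
sinθ=0.109348, cosθ=0.994004
F = (M+m)·ẍ + m·l·cosθ·θ̈ − m·l·sinθ·θ̇² = -0.396628 + 0.239843 − 0.014509 = -0.171295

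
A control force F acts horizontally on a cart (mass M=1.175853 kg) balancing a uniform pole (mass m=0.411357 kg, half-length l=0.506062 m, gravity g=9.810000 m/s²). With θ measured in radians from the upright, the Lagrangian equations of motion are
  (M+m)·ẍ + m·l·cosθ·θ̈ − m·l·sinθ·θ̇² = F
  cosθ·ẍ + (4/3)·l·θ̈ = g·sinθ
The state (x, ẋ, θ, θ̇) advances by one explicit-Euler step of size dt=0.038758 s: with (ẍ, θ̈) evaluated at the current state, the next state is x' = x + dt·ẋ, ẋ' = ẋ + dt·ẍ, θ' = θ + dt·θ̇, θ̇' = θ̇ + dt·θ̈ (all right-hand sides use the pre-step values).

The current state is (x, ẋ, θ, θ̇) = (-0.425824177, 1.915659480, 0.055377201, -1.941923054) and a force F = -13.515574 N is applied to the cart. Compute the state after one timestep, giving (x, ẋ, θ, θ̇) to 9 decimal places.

(-0.351577047, 1.502546186, -0.019887853, -1.299425851)

sinθ=0.055348902, cosθ=0.998467075
temp = (F + m·l·θ̇²·sinθ)/(M+m) = (-13.515574 + 0.043450588)/1.587210 = -8.487927503
θ̈ = (g·sinθ − cosθ·temp)/(l·(4/3 − m·cos²θ/(M+m))) = 16.577150604
ẍ = temp − m·l·θ̈·cosθ/(M+m) = -10.658787719
Euler: x'=-0.425824177+0.038758·1.915659480=-0.351577047, ẋ'=1.915659480+0.038758·-10.658787719=1.502546186
       θ'=0.055377201+0.038758·-1.941923054=-0.019887853, θ̇'=-1.941923054+0.038758·16.577150604=-1.299425851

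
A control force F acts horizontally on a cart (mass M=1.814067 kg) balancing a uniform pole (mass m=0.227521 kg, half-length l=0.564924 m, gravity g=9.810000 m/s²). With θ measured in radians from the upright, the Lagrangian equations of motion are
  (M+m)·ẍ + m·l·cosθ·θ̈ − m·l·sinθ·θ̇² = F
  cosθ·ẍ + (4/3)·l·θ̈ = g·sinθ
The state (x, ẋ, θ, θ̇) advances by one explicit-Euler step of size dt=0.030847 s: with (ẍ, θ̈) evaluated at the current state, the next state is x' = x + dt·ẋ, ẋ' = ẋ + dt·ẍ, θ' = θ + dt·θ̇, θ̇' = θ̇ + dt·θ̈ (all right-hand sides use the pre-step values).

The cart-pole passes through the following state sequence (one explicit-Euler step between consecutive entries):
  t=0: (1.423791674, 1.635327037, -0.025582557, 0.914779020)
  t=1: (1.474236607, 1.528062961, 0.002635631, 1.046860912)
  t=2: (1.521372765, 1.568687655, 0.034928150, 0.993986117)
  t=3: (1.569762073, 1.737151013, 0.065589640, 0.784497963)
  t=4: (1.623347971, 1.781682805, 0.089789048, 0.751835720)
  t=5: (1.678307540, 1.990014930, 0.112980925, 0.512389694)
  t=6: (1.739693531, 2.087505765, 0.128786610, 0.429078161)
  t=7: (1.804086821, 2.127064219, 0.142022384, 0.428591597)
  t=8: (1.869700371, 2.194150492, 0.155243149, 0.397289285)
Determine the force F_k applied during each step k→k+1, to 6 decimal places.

step 0→1:
  ẍ = (ẋ'−ẋ)/dt = (1.528062961−1.635327037)/0.030847 = -3.477294
  θ̈ = (θ̇'−θ̇)/dt = (1.046860912−0.914779020)/0.030847 = 4.281839
  sinθ=-0.025580, cosθ=0.999673
  F = (M+m)·ẍ + m·l·cosθ·θ̈ − m·l·sinθ·θ̇² = -7.099201 + 0.550174 − -0.002751 = -6.546276
step 1→2:
  ẍ = (ẋ'−ẋ)/dt = (1.568687655−1.528062961)/0.030847 = 1.316974
  θ̈ = (θ̇'−θ̇)/dt = (0.993986117−1.046860912)/0.030847 = -1.714098
  sinθ=0.002636, cosθ=0.999997
  F = (M+m)·ẍ + m·l·cosθ·θ̈ − m·l·sinθ·θ̇² = 2.688718 + -0.220316 − 0.000371 = 2.468031
step 2→3:
  ẍ = (ẋ'−ẋ)/dt = (1.737151013−1.568687655)/0.030847 = 5.461256
  θ̈ = (θ̇'−θ̇)/dt = (0.784497963−0.993986117)/0.030847 = -6.791200
  sinθ=0.034921, cosθ=0.999390
  F = (M+m)·ẍ + m·l·cosθ·θ̈ − m·l·sinθ·θ̇² = 11.149634 + -0.872355 − 0.004435 = 10.272845
step 3→4:
  ẍ = (ẋ'−ẋ)/dt = (1.781682805−1.737151013)/0.030847 = 1.443634
  θ̈ = (θ̇'−θ̇)/dt = (0.751835720−0.784497963)/0.030847 = -1.058847
  sinθ=0.065543, cosθ=0.997850
  F = (M+m)·ẍ + m·l·cosθ·θ̈ − m·l·sinθ·θ̇² = 2.947307 + -0.135803 − 0.005185 = 2.806319
step 4→5:
  ẍ = (ẋ'−ẋ)/dt = (1.990014930−1.781682805)/0.030847 = 6.753724
  θ̈ = (θ̇'−θ̇)/dt = (0.512389694−0.751835720)/0.030847 = -7.762376
  sinθ=0.089668, cosθ=0.995972
  F = (M+m)·ẍ + m·l·cosθ·θ̈ − m·l·sinθ·θ̇² = 13.788322 + -0.993695 − 0.006515 = 12.788112
step 5→6:
  ẍ = (ẋ'−ẋ)/dt = (2.087505765−1.990014930)/0.030847 = 3.160464
  θ̈ = (θ̇'−θ̇)/dt = (0.429078161−0.512389694)/0.030847 = -2.700799
  sinθ=0.112741, cosθ=0.993624
  F = (M+m)·ẍ + m·l·cosθ·θ̈ − m·l·sinθ·θ̇² = 6.452365 + -0.344926 − 0.003804 = 6.103635
step 6→7:
  ẍ = (ẋ'−ẋ)/dt = (2.127064219−2.087505765)/0.030847 = 1.282408
  θ̈ = (θ̇'−θ̇)/dt = (0.428591597−0.429078161)/0.030847 = -0.015773
  sinθ=0.128431, cosθ=0.991718
  F = (M+m)·ẍ + m·l·cosθ·θ̈ − m·l·sinθ·θ̇² = 2.618150 + -0.002011 − 0.003039 = 2.613100
step 7→8:
  ẍ = (ẋ'−ẋ)/dt = (2.194150492−2.127064219)/0.030847 = 2.174807
  θ̈ = (θ̇'−θ̇)/dt = (0.397289285−0.428591597)/0.030847 = -1.014760
  sinθ=0.141545, cosθ=0.989932
  F = (M+m)·ẍ + m·l·cosθ·θ̈ − m·l·sinθ·θ̇² = 4.440060 + -0.129116 − 0.003342 = 4.307602

F_0 = -6.546276 N
F_1 = 2.468031 N
F_2 = 10.272845 N
F_3 = 2.806319 N
F_4 = 12.788112 N
F_5 = 6.103635 N
F_6 = 2.613100 N
F_7 = 4.307602 N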